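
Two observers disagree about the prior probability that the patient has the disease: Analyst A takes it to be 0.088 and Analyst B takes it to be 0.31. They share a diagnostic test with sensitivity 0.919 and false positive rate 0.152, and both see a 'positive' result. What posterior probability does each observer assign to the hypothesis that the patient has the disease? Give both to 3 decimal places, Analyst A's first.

Analyst A: 0.368; Analyst B: 0.731

The likelihood ratio for a 'positive' result is 0.919/0.152 = 6.0461.
Analyst A: prior odds 0.088/0.912 = 0.096491; posterior odds 0.58339; posterior probability 0.368.
Analyst B: prior odds 0.31/0.69 = 0.44928; posterior odds 2.7163; posterior probability 0.731.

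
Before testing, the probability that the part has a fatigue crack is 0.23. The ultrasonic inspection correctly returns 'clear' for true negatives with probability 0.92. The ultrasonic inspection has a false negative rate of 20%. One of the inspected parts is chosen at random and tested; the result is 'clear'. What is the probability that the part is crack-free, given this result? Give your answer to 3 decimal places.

Let H be the event that the part has a fatigue crack. P(H) = 0.23, so P(¬H) = 0.77. With E the 'clear' result, P(E|H) = 0.2 and P(E|¬H) = 0.92.
P(E) = 0.2·0.23 + 0.92·0.77 = 0.046000 + 0.70840 = 0.75440.
By Bayes' theorem, P(H|E) = 0.046000 / 0.75440 = 0.061. Hence P(¬H|E) = 1 − 0.061 = 0.939.

P(¬H | E) ≈ 0.939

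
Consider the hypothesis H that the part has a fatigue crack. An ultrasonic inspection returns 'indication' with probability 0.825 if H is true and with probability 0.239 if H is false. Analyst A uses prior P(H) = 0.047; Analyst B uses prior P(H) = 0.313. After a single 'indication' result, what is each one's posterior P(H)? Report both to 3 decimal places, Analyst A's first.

P('+'|H) = 0.825, P('+'|¬H) = 0.239.
Analyst A: numerator 0.825·0.047 = 0.038775; evidence = 0.038775+0.239·0.953 = 0.26654; posterior = 0.145.
Analyst B: numerator 0.825·0.313 = 0.25822; evidence = 0.25822+0.239·0.687 = 0.42242; posterior = 0.611.

Analyst A: 0.145; Analyst B: 0.611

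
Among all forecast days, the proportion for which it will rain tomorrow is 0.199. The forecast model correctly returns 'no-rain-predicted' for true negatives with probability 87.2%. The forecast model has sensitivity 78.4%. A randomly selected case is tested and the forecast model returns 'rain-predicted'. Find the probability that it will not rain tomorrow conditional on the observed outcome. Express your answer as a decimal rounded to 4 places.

Let H be the event that it will rain tomorrow. P(H) = 0.199, so P(¬H) = 0.801. With E the 'rain-predicted' result, P(E|H) = 0.784 and P(E|¬H) = 0.128.
P(E) = 0.784·0.199 + 0.128·0.801 = 0.15602 + 0.10253 = 0.25854.
By Bayes' theorem, P(H|E) = 0.15602 / 0.25854 = 0.6034. Hence P(¬H|E) = 1 − 0.6034 = 0.3966.

P(¬H | E) ≈ 0.3966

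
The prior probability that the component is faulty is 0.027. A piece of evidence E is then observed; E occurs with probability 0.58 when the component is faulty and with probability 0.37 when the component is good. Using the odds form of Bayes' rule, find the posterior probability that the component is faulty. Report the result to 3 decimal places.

Prior odds = 0.027/(1−0.027) = 0.027749.
Likelihood ratio for E = 0.58/0.37 = 1.5676.
Posterior odds = prior odds × LR = 0.043499.
Posterior probability = odds/(1+odds) = 0.043499/1.0435 = 0.042.

Posterior probability ≈ 0.042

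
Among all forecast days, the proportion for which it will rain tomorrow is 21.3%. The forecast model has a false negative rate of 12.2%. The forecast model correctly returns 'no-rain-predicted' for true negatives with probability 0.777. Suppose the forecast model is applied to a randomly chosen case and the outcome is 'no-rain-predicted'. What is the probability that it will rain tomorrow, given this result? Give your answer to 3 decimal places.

Let H be the event that it will rain tomorrow. P(H) = 0.213, so P(¬H) = 0.787. With E the 'no-rain-predicted' result, P(E|H) = 0.122 and P(E|¬H) = 0.777.
P(E) = 0.122·0.213 + 0.777·0.787 = 0.025986 + 0.61150 = 0.63748.
By Bayes' theorem, P(H|E) = 0.025986 / 0.63748 = 0.041.

P(H | E) ≈ 0.041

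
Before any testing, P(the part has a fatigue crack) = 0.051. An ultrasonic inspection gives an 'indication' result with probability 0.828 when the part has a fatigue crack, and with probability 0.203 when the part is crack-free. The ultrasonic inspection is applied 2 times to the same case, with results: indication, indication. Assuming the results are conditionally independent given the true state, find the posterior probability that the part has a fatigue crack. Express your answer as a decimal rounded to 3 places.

With H the event that the part has a fatigue crack, the joint likelihood of the observed sequence is P(data|H) = 0.828·0.828 = 0.68558 and P(data|¬H) = 0.203·0.203 = 0.041209.
Bayes: P(H|data) = 0.051·0.68558 / (0.051·0.68558 + 0.949·0.041209) = 0.034965/0.074072 = 0.4720.

Posterior P(H) ≈ 0.472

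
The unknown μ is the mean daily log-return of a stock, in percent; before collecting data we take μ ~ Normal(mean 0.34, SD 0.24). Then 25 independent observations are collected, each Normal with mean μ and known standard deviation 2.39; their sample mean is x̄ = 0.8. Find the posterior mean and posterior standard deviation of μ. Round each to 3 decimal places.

Prior precision 1/τ₀² = 1/0.24² = 17.3611; data precision n/σ² = 25/2.39² = 4.37667.
Posterior precision = 17.3611 + 4.37667 = 21.7378, giving posterior SD = 1/√21.7378 = 0.214.
Posterior mean = (17.3611·0.34 + 4.37667·0.8) / 21.7378 = 0.433.

Posterior mean ≈ 0.433; posterior SD ≈ 0.214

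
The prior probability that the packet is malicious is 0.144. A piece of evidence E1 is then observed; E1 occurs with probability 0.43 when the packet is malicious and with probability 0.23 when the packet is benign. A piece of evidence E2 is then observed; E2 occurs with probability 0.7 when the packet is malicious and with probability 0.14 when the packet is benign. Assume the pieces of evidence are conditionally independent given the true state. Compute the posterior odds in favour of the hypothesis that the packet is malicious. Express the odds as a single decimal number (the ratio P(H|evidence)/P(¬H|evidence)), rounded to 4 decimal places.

Prior odds = 0.144/(1−0.144) = 0.16822. In log-odds, ln(0.16822) = -1.7825.
Add log likelihood ratios: ln(1.8696) + ln(5.0000) = 2.2351.
Posterior log-odds = 0.45269, so posterior odds = exp(0.45269) = 1.5725.

Posterior odds ≈ 1.5725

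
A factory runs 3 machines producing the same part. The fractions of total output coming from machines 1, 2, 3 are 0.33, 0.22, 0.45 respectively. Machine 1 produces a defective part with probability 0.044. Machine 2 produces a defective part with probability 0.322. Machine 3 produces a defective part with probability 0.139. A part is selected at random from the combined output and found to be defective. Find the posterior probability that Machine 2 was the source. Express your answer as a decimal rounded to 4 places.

Posterior probability ≈ 0.4789

P(defective|M1) = 0.044; P(defective|M2) = 0.322; P(defective|M3) = 0.139.
Prior × likelihood for each source: 0.33·0.044=0.01452, 0.22·0.322=0.07084, 0.45·0.139=0.06255. Summing gives P(defective) = 0.14791.
P(Machine 2 | defective) = 0.07084 / 0.14791 = 0.4789.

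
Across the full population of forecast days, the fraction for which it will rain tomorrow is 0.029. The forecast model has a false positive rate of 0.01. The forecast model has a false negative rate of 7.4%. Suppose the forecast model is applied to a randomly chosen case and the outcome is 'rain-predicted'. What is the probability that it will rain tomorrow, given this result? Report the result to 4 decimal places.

Write H for 'it will rain tomorrow'. Prior odds H:¬H = 0.029/0.971 = 0.029866. For the 'rain-predicted' outcome, the likelihood ratio is 0.926/0.01 = 92.600.
Posterior odds = 0.029866 × 92.600 = 2.7656, so P(H|E) = 2.7656/(1+2.7656) = 0.7344.

P(H | E) ≈ 0.7344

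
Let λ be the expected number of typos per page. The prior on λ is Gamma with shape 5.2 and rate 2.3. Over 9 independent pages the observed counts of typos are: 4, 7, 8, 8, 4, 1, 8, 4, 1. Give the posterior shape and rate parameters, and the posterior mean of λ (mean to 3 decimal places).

Posterior: Gamma(shape=50.2, rate=11.3); mean ≈ 4.442

The Poisson likelihood adds the total count to the shape and the number of exposure periods to the rate. Here ∑xᵢ = 45 and n = 9, so shape 5.2→50.2 and rate 2.3→11.3.
Posterior mean = shape/rate = 50.2/11.3 = 4.442.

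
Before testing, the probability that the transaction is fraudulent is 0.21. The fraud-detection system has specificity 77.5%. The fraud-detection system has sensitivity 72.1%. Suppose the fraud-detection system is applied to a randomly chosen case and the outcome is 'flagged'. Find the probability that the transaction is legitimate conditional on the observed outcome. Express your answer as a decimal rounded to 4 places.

Let H be the event that the transaction is fraudulent. P(H) = 0.21, so P(¬H) = 0.79. With E the 'flagged' result, P(E|H) = 0.721 and P(E|¬H) = 0.225.
P(E) = 0.721·0.21 + 0.225·0.79 = 0.15141 + 0.17775 = 0.32916.
By Bayes' theorem, P(H|E) = 0.15141 / 0.32916 = 0.4600. Hence P(¬H|E) = 1 − 0.4600 = 0.5400.

P(¬H | E) ≈ 0.5400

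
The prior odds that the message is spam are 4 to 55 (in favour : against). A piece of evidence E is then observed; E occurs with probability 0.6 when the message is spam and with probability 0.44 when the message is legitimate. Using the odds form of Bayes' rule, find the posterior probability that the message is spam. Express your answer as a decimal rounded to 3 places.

Posterior probability ≈ 0.090

Prior odds = 4/55 = 0.072727. In log-odds, ln(0.072727) = -2.6210.
Add log likelihood ratio: ln(1.3636) = 0.31015.
Posterior log-odds = -2.3109, so posterior odds = exp(-2.3109) = 0.099174. Converting, P(H|E) = 0.099174/1.0992 = 0.090.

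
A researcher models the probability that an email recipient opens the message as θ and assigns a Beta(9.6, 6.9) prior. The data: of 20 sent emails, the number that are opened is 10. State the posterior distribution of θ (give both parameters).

Observing 10 successes and 10 failures updates Beta(9.6, 6.9) by adding the success and failure counts to the two shape parameters: α = 9.6+10 = 19.6, β = 6.9+10 = 16.9.

Posterior: Beta(19.6, 16.9)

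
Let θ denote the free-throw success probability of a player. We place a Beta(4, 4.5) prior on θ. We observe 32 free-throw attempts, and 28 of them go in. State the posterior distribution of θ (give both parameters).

Observing 28 successes and 4 failures updates Beta(4, 4.5) by adding the success and failure counts to the two shape parameters: α = 4+28 = 32, β = 4.5+4 = 8.5.

Posterior: Beta(32, 8.5)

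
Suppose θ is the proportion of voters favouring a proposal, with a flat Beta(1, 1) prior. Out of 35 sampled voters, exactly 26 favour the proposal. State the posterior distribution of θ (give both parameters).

Posterior: Beta(27, 10)

Observing 26 successes and 9 failures updates Beta(1, 1) by adding the success and failure counts to the two shape parameters: α = 1+26 = 27, β = 1+9 = 10.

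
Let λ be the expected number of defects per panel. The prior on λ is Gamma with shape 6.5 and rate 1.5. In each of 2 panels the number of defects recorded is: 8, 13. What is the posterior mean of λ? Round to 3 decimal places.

Posterior mean ≈ 7.857

Total count ∑xᵢ = 21 over n = 2 panels.
Gamma is conjugate to the Poisson likelihood: posterior is Gamma(shape = 6.5+21 = 27.5, rate = 1.5+2 = 3.5).
E[λ | data] = 27.5/3.5 = 7.857.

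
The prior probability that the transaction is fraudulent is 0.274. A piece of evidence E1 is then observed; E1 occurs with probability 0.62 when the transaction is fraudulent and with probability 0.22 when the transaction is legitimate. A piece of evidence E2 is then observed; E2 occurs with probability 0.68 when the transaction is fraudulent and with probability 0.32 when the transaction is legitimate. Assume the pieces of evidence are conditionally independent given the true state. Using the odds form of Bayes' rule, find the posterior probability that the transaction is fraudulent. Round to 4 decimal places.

Prior odds = 0.274/(1−0.274) = 0.37741.
Likelihood ratio for E1 = 0.62/0.22 = 2.8182.
Likelihood ratio for E2 = 0.68/0.32 = 2.1250.
Posterior odds = prior odds × LR₁ × LR₂ = 2.2602.
Posterior probability = odds/(1+odds) = 2.2602/3.2602 = 0.6933.

Posterior probability ≈ 0.6933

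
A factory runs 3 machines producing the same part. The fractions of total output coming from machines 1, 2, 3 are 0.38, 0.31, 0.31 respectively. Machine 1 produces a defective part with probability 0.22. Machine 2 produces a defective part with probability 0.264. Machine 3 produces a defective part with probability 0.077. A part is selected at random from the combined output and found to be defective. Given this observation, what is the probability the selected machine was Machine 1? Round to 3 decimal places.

Posterior probability ≈ 0.442

Tabulate prior·likelihood by source: [1] prior 0.38, lik 0.22, product 0.08360; [2] prior 0.31, lik 0.264, product 0.08184; [3] prior 0.31, lik 0.077, product 0.02387.
Normalizing constant = 0.18931; the posterior for Machine 1 is its product over the sum, 0.08360/0.18931 = 0.442.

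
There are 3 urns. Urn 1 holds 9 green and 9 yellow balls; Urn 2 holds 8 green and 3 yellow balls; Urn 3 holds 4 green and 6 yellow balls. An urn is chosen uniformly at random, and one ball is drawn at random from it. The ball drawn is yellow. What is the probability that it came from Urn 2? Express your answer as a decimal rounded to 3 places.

Tabulate prior·likelihood by source: [1] prior 0.333333, lik 0.5, product 0.1667; [2] prior 0.333333, lik 0.2727, product 0.09091; [3] prior 0.333333, lik 0.6, product 0.2000.
Normalizing constant = 0.45758; the posterior for Urn 2 is its product over the sum, 0.09091/0.45758 = 0.199.

Posterior probability ≈ 0.199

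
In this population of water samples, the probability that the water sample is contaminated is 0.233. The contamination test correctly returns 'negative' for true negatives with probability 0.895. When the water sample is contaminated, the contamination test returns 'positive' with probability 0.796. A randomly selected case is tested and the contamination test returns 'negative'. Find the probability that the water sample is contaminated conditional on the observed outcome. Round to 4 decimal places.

P(H | E) ≈ 0.0648

Let H be the event that the water sample is contaminated. P(H) = 0.233, so P(¬H) = 0.767. With E the 'negative' result, P(E|H) = 0.204 and P(E|¬H) = 0.895.
P(E) = 0.204·0.233 + 0.895·0.767 = 0.047532 + 0.68646 = 0.73400.
By Bayes' theorem, P(H|E) = 0.047532 / 0.73400 = 0.0648.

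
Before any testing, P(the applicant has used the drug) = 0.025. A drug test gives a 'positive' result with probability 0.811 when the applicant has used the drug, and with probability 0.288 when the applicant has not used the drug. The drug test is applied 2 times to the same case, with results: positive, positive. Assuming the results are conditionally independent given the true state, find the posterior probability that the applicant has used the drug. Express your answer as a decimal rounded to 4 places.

Posterior P(H) ≈ 0.1690

With H the event that the applicant has used the drug, the joint likelihood of the observed sequence is P(data|H) = 0.811·0.811 = 0.65772 and P(data|¬H) = 0.288·0.288 = 0.082944.
Bayes: P(H|data) = 0.025·0.65772 / (0.025·0.65772 + 0.975·0.082944) = 0.016443/0.097313 = 0.1690.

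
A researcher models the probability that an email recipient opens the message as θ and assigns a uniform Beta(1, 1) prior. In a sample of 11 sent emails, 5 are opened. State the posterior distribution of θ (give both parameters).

Posterior: Beta(6, 7)

The binomial likelihood is conjugate to the Beta prior: with 5 successes and 6 failures, the posterior is Beta(1+5, 1+6) = Beta(6, 7).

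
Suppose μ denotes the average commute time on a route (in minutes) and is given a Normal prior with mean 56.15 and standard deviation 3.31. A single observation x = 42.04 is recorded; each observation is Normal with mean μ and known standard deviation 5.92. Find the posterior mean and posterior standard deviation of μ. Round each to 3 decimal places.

Posterior mean ≈ 52.790; posterior SD ≈ 2.889

With known σ, the Normal prior is conjugate. Weight on the data is w = (n/σ²)/(n/σ² + 1/τ₀²) = 0.0285336/(0.0285336+0.0912734) = 0.23816.
Posterior mean = w·x̄ + (1−w)·μ₀ = 0.23816·42.04 + 0.76184·56.15 = 52.790. Posterior variance = 1/(0.0285336+0.0912734) = 8.34676, so SD = 2.889.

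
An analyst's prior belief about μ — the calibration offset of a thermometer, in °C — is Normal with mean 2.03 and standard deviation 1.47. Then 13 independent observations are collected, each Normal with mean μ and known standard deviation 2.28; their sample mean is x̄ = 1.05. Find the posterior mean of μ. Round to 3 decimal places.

Prior precision 1/τ₀² = 1/1.47² = 0.462770; data precision n/σ² = 13/2.28² = 2.50077.
Posterior precision = 0.462770 + 2.50077 = 2.96354.
Posterior mean = (0.462770·2.03 + 2.50077·1.05) / 2.96354 = 1.203.

Posterior mean ≈ 1.203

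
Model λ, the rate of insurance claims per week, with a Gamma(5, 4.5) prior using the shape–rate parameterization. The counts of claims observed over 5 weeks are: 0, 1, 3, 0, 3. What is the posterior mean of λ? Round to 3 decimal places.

Posterior mean ≈ 1.263

The Poisson likelihood adds the total count to the shape and the number of exposure periods to the rate. Here ∑xᵢ = 7 and n = 5, so shape 5→12 and rate 4.5→9.5.
Posterior mean = shape/rate = 12/9.5 = 1.263.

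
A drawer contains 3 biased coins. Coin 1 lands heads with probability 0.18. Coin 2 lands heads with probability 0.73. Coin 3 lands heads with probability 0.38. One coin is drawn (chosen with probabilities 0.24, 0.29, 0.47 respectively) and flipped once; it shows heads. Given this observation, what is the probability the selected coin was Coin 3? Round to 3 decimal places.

Posterior probability ≈ 0.412

Tabulate prior·likelihood by source: [1] prior 0.24, lik 0.18, product 0.04320; [2] prior 0.29, lik 0.73, product 0.2117; [3] prior 0.47, lik 0.38, product 0.1786.
Normalizing constant = 0.43350; the posterior for Coin 3 is its product over the sum, 0.1786/0.43350 = 0.412.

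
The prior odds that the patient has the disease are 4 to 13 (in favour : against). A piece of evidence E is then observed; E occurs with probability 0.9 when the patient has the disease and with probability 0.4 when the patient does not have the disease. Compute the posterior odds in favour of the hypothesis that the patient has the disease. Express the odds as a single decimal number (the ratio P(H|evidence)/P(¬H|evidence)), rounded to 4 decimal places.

Posterior odds ≈ 0.6923

Prior odds = 4/13 = 0.30769.
Likelihood ratio for E = 0.9/0.4 = 2.2500.
Posterior odds = prior odds × LR = 0.69231.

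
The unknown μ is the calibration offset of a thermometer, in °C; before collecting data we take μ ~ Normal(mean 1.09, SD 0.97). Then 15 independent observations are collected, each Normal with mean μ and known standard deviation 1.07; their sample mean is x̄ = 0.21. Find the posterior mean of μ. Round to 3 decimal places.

Posterior mean ≈ 0.276

With known σ, the Normal prior is conjugate. Weight on the data is w = (n/σ²)/(n/σ² + 1/τ₀²) = 13.1016/(13.1016+1.06281) = 0.92497.
Posterior mean = w·x̄ + (1−w)·μ₀ = 0.92497·0.21 + 0.075034·1.09 = 0.276.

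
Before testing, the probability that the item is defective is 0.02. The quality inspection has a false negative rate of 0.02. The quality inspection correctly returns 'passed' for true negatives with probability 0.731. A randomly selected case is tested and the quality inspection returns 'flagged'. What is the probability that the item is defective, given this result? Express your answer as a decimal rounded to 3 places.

P(H | E) ≈ 0.069

Write H for 'the item is defective'. Prior odds H:¬H = 0.02/0.98 = 0.020408. For the 'flagged' outcome, the likelihood ratio is 0.98/0.269 = 3.6431.
Posterior odds = 0.020408 × 3.6431 = 0.074349, so P(H|E) = 0.074349/(1+0.074349) = 0.069.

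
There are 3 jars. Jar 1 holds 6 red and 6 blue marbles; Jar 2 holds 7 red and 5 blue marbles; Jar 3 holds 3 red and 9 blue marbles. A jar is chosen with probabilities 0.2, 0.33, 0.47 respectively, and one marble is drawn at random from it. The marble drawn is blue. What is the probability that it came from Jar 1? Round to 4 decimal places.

Posterior probability ≈ 0.1695

Tabulate prior·likelihood by source: [1] prior 0.2, lik 0.5, product 0.1000; [2] prior 0.33, lik 0.4167, product 0.1375; [3] prior 0.47, lik 0.75, product 0.3525.
Normalizing constant = 0.59000; the posterior for Jar 1 is its product over the sum, 0.1000/0.59000 = 0.1695.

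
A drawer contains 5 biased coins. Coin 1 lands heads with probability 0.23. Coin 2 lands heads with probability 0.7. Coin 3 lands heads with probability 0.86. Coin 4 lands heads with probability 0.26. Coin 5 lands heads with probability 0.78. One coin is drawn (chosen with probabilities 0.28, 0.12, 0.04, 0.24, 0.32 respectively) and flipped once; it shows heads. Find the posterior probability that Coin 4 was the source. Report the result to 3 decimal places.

P(heads|C1) = 0.23; P(heads|C2) = 0.7; P(heads|C3) = 0.86; P(heads|C4) = 0.26; P(heads|C5) = 0.78.
Prior × likelihood for each source: 0.28·0.23=0.06440, 0.12·0.7=0.08400, 0.04·0.86=0.03440, 0.24·0.26=0.06240, 0.32·0.78=0.2496. Summing gives P(heads) = 0.49480.
P(Coin 4 | heads) = 0.06240 / 0.49480 = 0.126.

Posterior probability ≈ 0.126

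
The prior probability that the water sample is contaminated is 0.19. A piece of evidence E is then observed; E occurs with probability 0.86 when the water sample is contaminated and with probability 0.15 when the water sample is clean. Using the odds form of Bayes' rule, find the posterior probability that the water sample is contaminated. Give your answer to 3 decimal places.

Prior odds = 0.19/(1−0.19) = 0.23457. In log-odds, ln(0.23457) = -1.4500.
Add log likelihood ratio: ln(5.7333) = 1.7463.
Posterior log-odds = 0.29629, so posterior odds = exp(0.29629) = 1.3449. Converting, P(H|E) = 1.3449/2.3449 = 0.574.

Posterior probability ≈ 0.574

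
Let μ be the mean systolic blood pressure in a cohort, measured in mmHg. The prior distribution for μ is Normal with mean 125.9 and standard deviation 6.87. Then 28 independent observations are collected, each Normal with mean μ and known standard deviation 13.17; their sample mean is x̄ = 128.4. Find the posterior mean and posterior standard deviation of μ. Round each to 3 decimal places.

Prior precision 1/τ₀² = 1/6.87² = 0.0211878; data precision n/σ² = 28/13.17² = 0.161431.
Posterior precision = 0.0211878 + 0.161431 = 0.182619, giving posterior SD = 1/√0.182619 = 2.340.
Posterior mean = (0.0211878·125.9 + 0.161431·128.4) / 0.182619 = 128.110.

Posterior mean ≈ 128.110; posterior SD ≈ 2.340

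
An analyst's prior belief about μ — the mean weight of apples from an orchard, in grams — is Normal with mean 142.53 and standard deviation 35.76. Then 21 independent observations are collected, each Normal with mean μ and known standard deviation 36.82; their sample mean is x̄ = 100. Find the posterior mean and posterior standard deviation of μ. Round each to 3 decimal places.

Posterior mean ≈ 102.044; posterior SD ≈ 7.839

Prior precision 1/τ₀² = 1/35.76² = 0.00078200; data precision n/σ² = 21/36.82² = 0.0154900.
Posterior precision = 0.00078200 + 0.0154900 = 0.0162720, giving posterior SD = 1/√0.0162720 = 7.839.
Posterior mean = (0.00078200·142.53 + 0.0154900·100) / 0.0162720 = 102.044.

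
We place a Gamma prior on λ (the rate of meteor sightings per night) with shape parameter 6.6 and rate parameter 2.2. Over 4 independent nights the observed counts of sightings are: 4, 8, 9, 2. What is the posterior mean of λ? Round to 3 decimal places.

Total count ∑xᵢ = 23 over n = 4 nights.
Gamma is conjugate to the Poisson likelihood: posterior is Gamma(shape = 6.6+23 = 29.6, rate = 2.2+4 = 6.2).
Posterior mean = shape/rate = 29.6/6.2 = 4.774.

Posterior mean ≈ 4.774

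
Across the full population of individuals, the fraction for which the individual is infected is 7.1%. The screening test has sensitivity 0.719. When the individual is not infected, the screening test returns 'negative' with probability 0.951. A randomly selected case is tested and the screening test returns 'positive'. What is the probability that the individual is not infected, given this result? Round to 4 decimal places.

P(¬H | E) ≈ 0.4714

Let H be the event that the individual is infected. P(H) = 0.071, so P(¬H) = 0.929. With E the 'positive' result, P(E|H) = 0.719 and P(E|¬H) = 0.049.
P(E) = 0.719·0.071 + 0.049·0.929 = 0.051049 + 0.045521 = 0.096570.
By Bayes' theorem, P(H|E) = 0.051049 / 0.096570 = 0.5286. Hence P(¬H|E) = 1 − 0.5286 = 0.4714.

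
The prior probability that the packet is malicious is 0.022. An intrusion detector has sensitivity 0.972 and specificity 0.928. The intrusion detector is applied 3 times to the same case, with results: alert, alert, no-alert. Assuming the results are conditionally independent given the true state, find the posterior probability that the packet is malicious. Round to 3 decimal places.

With H the event that the packet is malicious, the joint likelihood of the observed sequence is P(data|H) = 0.972·0.972·0.028 = 0.026454 and P(data|¬H) = 0.072·0.072·0.928 = 0.0048108.
Bayes: P(H|data) = 0.022·0.026454 / (0.022·0.026454 + 0.978·0.0048108) = 0.00058199/0.0052869 = 0.1101.

Posterior P(H) ≈ 0.110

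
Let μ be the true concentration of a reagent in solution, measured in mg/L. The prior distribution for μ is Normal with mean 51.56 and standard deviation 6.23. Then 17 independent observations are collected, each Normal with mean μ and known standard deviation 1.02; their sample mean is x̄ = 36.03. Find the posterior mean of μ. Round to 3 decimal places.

Posterior mean ≈ 36.054

With known σ, the Normal prior is conjugate. Weight on the data is w = (n/σ²)/(n/σ² + 1/τ₀²) = 16.3399/(16.3399+0.0257646) = 0.99843.
Posterior mean = w·x̄ + (1−w)·μ₀ = 0.99843·36.03 + 0.0015743·51.56 = 36.054.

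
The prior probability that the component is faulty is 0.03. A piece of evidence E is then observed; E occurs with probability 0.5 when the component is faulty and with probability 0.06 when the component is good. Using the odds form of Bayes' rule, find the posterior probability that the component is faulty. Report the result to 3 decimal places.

Prior odds = 0.03/(1−0.03) = 0.030928. In log-odds, ln(0.030928) = -3.4761.
Add log likelihood ratio: ln(8.3333) = 2.1203.
Posterior log-odds = -1.3558, so posterior odds = exp(-1.3558) = 0.25773. Converting, P(H|E) = 0.25773/1.2577 = 0.205.

Posterior probability ≈ 0.205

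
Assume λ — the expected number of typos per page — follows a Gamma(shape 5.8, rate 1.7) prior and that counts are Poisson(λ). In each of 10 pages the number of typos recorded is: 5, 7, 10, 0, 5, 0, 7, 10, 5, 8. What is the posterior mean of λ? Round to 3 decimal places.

Total count ∑xᵢ = 57 over n = 10 pages.
Gamma is conjugate to the Poisson likelihood: posterior is Gamma(shape = 5.8+57 = 62.8, rate = 1.7+10 = 11.7).
Posterior mean = shape/rate = 62.8/11.7 = 5.368.

Posterior mean ≈ 5.368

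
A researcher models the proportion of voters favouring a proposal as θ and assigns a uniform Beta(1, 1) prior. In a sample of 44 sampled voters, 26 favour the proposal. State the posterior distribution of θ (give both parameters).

Posterior: Beta(27, 19)

Observing 26 successes and 18 failures updates Beta(1, 1) by adding the success and failure counts to the two shape parameters: α = 1+26 = 27, β = 1+18 = 19.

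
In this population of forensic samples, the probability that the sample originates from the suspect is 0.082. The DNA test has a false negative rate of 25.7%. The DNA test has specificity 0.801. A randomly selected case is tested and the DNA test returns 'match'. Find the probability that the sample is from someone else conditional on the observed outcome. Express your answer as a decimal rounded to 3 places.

Write H for 'the sample originates from the suspect'. Prior odds H:¬H = 0.082/0.918 = 0.089325. For the 'match' outcome, the likelihood ratio is 0.743/0.199 = 3.7337.
Posterior odds = 0.089325 × 3.7337 = 0.33351, so P(H|E) = 0.33351/(1+0.33351) = 0.250. Then P(¬H|E) = 1 − 0.250 = 0.750.

P(¬H | E) ≈ 0.750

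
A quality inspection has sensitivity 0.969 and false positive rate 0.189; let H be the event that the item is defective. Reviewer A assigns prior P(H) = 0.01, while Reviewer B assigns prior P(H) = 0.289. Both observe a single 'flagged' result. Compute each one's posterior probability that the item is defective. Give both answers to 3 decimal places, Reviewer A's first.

P('+'|H) = 0.969, P('+'|¬H) = 0.189.
Reviewer A: numerator 0.969·0.01 = 0.0096900; evidence = 0.0096900+0.189·0.99 = 0.19680; posterior = 0.049.
Reviewer B: numerator 0.969·0.289 = 0.28004; evidence = 0.28004+0.189·0.711 = 0.41442; posterior = 0.676.

Reviewer A: 0.049; Reviewer B: 0.676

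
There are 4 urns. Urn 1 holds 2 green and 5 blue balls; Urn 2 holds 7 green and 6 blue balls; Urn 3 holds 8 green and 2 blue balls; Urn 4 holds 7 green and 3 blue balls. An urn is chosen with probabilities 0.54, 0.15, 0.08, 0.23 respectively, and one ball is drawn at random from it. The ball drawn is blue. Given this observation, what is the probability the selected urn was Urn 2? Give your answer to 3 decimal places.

P(blue|Urn 1) = 0.7143; P(blue|Urn 2) = 0.4615; P(blue|Urn 3) = 0.2; P(blue|Urn 4) = 0.3.
Prior × likelihood for each source: 0.54·0.7143=0.3857, 0.15·0.4615=0.06923, 0.08·0.2=0.01600, 0.23·0.3=0.06900. Summing gives P(blue) = 0.53995.
P(Urn 2 | blue) = 0.06923 / 0.53995 = 0.128.

Posterior probability ≈ 0.128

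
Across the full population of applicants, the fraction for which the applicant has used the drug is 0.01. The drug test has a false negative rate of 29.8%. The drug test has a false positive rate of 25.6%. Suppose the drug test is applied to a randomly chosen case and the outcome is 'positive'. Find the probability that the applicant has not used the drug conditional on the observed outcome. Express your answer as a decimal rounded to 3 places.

P(¬H | E) ≈ 0.973

Let H be the event that the applicant has used the drug. P(H) = 0.01, so P(¬H) = 0.99. With E the 'positive' result, P(E|H) = 0.702 and P(E|¬H) = 0.256.
P(E) = 0.702·0.01 + 0.256·0.99 = 0.0070200 + 0.25344 = 0.26046.
By Bayes' theorem, P(H|E) = 0.0070200 / 0.26046 = 0.027. Hence P(¬H|E) = 1 − 0.027 = 0.973.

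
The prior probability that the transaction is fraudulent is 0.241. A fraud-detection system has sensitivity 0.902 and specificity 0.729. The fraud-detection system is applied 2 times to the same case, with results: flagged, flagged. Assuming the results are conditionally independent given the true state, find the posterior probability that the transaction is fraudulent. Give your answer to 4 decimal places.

Let H be the event that the transaction is fraudulent; start with P(H) = 0.241. P('flagged'|H) = 0.902, P('flagged'|¬H) = 0.271.
Update on result 1 ('flagged'): P(H) ← 0.902·0.2410 / (0.902·0.2410 + 0.271·0.7590) = 0.21738/0.42307 = 0.5138.
Update on result 2 ('flagged'): P(H) ← 0.902·0.5138 / (0.902·0.5138 + 0.271·0.4862) = 0.46346/0.59522 = 0.7786.

Posterior P(H) ≈ 0.7786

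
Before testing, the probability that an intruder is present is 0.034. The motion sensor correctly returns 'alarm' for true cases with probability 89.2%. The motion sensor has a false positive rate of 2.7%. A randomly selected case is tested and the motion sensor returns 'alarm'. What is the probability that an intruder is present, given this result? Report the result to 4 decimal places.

Write H for 'an intruder is present'. Prior odds H:¬H = 0.034/0.966 = 0.035197. For the 'alarm' outcome, the likelihood ratio is 0.892/0.027 = 33.037.
Posterior odds = 0.035197 × 33.037 = 1.1628, so P(H|E) = 1.1628/(1+1.1628) = 0.5376.

P(H | E) ≈ 0.5376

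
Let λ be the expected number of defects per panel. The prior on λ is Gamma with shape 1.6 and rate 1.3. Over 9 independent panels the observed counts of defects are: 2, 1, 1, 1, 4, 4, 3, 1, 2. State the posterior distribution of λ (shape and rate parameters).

Posterior: Gamma(shape=20.6, rate=10.3)

Total count ∑xᵢ = 19 over n = 9 panels.
Gamma is conjugate to the Poisson likelihood: posterior is Gamma(shape = 1.6+19 = 20.6, rate = 1.3+9 = 10.3).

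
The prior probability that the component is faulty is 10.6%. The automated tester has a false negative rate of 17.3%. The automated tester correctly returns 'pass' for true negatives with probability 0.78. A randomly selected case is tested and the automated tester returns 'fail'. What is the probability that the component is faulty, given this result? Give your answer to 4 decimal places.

Write H for 'the component is faulty'. Prior odds H:¬H = 0.106/0.894 = 0.11857. For the 'fail' outcome, the likelihood ratio is 0.827/0.22 = 3.7591.
Posterior odds = 0.11857 × 3.7591 = 0.44571, so P(H|E) = 0.44571/(1+0.44571) = 0.3083.

P(H | E) ≈ 0.3083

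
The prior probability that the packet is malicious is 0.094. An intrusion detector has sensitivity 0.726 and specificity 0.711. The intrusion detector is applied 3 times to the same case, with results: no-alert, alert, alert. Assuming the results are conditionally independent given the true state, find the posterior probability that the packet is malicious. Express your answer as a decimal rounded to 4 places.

With H the event that the packet is malicious, the joint likelihood of the observed sequence is P(data|H) = 0.274·0.726·0.726 = 0.14442 and P(data|¬H) = 0.711·0.289·0.289 = 0.059383.
Bayes: P(H|data) = 0.094·0.14442 / (0.094·0.14442 + 0.906·0.059383) = 0.013575/0.067377 = 0.2015.

Posterior P(H) ≈ 0.2015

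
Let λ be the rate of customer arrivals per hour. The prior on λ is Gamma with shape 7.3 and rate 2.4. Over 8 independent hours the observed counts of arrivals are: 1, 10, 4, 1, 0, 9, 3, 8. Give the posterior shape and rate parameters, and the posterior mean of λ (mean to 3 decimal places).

Total count ∑xᵢ = 36 over n = 8 hours.
Gamma is conjugate to the Poisson likelihood: posterior is Gamma(shape = 7.3+36 = 43.3, rate = 2.4+8 = 10.4).
Posterior mean = shape/rate = 43.3/10.4 = 4.163.

Posterior: Gamma(shape=43.3, rate=10.4); mean ≈ 4.163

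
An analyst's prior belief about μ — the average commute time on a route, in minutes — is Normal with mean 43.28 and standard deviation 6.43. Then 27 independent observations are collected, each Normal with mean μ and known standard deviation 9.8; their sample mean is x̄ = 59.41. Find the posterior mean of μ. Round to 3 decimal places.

With known σ, the Normal prior is conjugate. Weight on the data is w = (n/σ²)/(n/σ² + 1/τ₀²) = 0.281133/(0.281133+0.0241868) = 0.92078.
Posterior mean = w·x̄ + (1−w)·μ₀ = 0.92078·59.41 + 0.079218·43.28 = 58.132.

Posterior mean ≈ 58.132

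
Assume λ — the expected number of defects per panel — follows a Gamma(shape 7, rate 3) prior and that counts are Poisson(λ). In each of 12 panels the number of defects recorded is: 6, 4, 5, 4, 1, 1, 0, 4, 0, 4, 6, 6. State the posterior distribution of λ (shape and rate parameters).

Posterior: Gamma(shape=48, rate=15)

The Poisson likelihood adds the total count to the shape and the number of exposure periods to the rate. Here ∑xᵢ = 41 and n = 12, so shape 7→48 and rate 3→15.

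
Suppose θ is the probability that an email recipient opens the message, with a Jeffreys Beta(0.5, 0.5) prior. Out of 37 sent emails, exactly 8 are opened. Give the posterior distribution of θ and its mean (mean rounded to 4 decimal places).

Observing 8 successes and 29 failures updates Beta(0.5, 0.5) by adding the success and failure counts to the two shape parameters: α = 0.5+8 = 8.5, β = 0.5+29 = 29.5.
E[θ | data] = 8.5/(8.5+29.5) = 0.2237.

Posterior: Beta(8.5, 29.5); mean ≈ 0.2237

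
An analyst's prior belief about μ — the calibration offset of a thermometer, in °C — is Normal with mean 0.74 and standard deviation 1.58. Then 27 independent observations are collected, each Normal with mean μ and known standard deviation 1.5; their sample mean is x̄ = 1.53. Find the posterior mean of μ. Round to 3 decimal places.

Prior precision 1/τ₀² = 1/1.58² = 0.400577; data precision n/σ² = 27/1.5² = 12.0000.
Posterior precision = 0.400577 + 12.0000 = 12.4006.
Posterior mean = (0.400577·0.74 + 12.0000·1.53) / 12.4006 = 1.504.

Posterior mean ≈ 1.504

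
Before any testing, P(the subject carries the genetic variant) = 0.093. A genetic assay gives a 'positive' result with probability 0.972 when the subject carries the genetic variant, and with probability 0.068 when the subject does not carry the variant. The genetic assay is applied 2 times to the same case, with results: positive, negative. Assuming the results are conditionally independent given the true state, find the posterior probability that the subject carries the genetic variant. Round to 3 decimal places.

With H the event that the subject carries the genetic variant, the joint likelihood of the observed sequence is P(data|H) = 0.972·0.028 = 0.027216 and P(data|¬H) = 0.068·0.932 = 0.063376.
Bayes: P(H|data) = 0.093·0.027216 / (0.093·0.027216 + 0.907·0.063376) = 0.0025311/0.060013 = 0.0422.

Posterior P(H) ≈ 0.042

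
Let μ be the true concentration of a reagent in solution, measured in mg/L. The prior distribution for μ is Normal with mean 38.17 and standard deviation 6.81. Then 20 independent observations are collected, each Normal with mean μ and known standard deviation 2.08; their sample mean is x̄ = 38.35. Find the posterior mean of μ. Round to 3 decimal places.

Posterior mean ≈ 38.349

With known σ, the Normal prior is conjugate. Weight on the data is w = (n/σ²)/(n/σ² + 1/τ₀²) = 4.62278/(4.62278+0.0215628) = 0.99536.
Posterior mean = w·x̄ + (1−w)·μ₀ = 0.99536·38.35 + 0.0046428·38.17 = 38.349.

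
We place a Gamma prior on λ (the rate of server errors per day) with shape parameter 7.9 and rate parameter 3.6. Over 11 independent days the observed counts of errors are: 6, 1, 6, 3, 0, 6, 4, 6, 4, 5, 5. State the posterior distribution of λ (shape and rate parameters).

The Poisson likelihood adds the total count to the shape and the number of exposure periods to the rate. Here ∑xᵢ = 46 and n = 11, so shape 7.9→53.9 and rate 3.6→14.6.

Posterior: Gamma(shape=53.9, rate=14.6)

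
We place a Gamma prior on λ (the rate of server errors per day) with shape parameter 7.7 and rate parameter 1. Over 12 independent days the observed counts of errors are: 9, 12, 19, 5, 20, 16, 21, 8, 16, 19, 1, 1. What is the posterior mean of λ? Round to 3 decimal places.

Posterior mean ≈ 11.900

Total count ∑xᵢ = 147 over n = 12 days.
Gamma is conjugate to the Poisson likelihood: posterior is Gamma(shape = 7.7+147 = 154.7, rate = 1+12 = 13).
E[λ | data] = 154.7/13 = 11.900.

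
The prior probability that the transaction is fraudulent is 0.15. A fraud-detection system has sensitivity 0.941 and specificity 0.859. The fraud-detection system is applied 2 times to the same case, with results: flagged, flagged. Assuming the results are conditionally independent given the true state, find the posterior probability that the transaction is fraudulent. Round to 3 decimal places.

With H the event that the transaction is fraudulent, the joint likelihood of the observed sequence is P(data|H) = 0.941·0.941 = 0.88548 and P(data|¬H) = 0.141·0.141 = 0.019881.
Bayes: P(H|data) = 0.15·0.88548 / (0.15·0.88548 + 0.85·0.019881) = 0.13282/0.14972 = 0.8871.

Posterior P(H) ≈ 0.887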